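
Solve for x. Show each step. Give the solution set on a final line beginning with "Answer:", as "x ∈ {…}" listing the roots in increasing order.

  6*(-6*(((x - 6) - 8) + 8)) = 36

Step 1. [6*(-6*(((x - 6) - 8) + 8)) = 36] LHS = 6·(…); ÷6 both sides ⇒ div: -6*(((x - 6) - 8) + 8) = 6.
Step 2. [-6*(((x - 6) - 8) + 8) = 6] -6 out front; divide by -6. So div: ((x - 6) - 8) + 8 = -1.
Step 3. [((x - 6) - 8) + 8 = -1] peel the +8: subtract 8 from each side. So sub: (x - 6) - 8 = -9.
Step 4. [(x - 6) - 8 = -9] the outer -8 inverts by adding 8. So sub: x - 6 = -1.
Step 5. [x - 6 = -1] -6 is outermost — add 6 both sides ⇒ sub: x = 5.

Answer: x ∈ {5}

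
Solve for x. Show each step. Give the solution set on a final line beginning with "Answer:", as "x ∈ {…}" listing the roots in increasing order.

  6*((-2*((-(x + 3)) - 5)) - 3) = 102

Step 1. [6*((-2*((-(x + 3)) - 5)) - 3) = 102] 6 out front; divide by 6 ⇒ div: (-2*((-(x + 3)) - 5)) - 3 = 17.
Step 2. [(-2*((-(x + 3)) - 5)) - 3 = 17] add 3: x sits inside (… - 3) ⇒ sub: -2*((-(x + 3)) - 5) = 20.
Step 3. [-2*((-(x + 3)) - 5) = 20] -2·(inner) — divide through by -2, so div: (-(x + 3)) - 5 = -10.
Step 4. [(-(x + 3)) - 5 = -10] add 5: x sits inside (… - 5) ⇒ sub: -(x + 3) = -5.
Step 5. [-(x + 3) = -5] leading − — multiply by −1, so neg: x + 3 = 5.
Step 6. [x + 3 = 5] +3 is outermost — subtract 3 both sides ⇒ sub: x = 2.

Answer: x ∈ {2}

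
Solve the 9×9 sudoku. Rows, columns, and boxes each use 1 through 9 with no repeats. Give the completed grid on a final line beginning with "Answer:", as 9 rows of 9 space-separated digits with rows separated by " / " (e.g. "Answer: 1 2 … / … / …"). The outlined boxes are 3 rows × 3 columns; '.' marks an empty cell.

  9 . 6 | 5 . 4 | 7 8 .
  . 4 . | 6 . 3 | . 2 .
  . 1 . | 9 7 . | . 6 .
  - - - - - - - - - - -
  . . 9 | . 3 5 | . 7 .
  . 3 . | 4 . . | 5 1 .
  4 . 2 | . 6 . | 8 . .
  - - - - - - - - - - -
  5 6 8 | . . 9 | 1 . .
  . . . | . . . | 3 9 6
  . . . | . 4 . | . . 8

Step 1. [r7c5∈{2}] r7c5 has the single candidate 2 ⇒ r7c5=2.
Step 2. [r5c3∈{7}] r5c3's peers cover all but 7, so r5c3=7.
Step 3. [r4c1∈{1,6,8}] r4c1 is the only open cell in box 4 admitting 1. So r4c1=1.
Step 4. [r4c4∈{2,8}] in col 4, 2 fits only at r4c4. So r4c4=2.
Step 5. [r8c4∈{1,7,8}] col 4 places 8 nowhere but r8c4. So r8c4=8.
Step 6. [r1c9∈{1,3}] row 1 places 3 nowhere but r1c9. So r1c9=3.
Step 7. [r5c6∈{8}] r5c6 has the single candidate 8 ⇒ r5c6=8.
Step 8. [r4c9∈{4}] r4c9 is down to just 4 ⇒ r4c9=4.
Step 9. [r3c1∈{2,3,8}] 8 has one home in row 3: r3c1. So r3c1=8.
Step 10. [r9c1∈{2,3,7}] r9c1 is the only open cell in col 1 admitting 3 ⇒ r9c1=3.
Step 11. [r2c9∈{1,5,9}] r2c9 is the only open cell in col 9 admitting 1 ⇒ r2c9=1.
Step 12. [r8c1∈{2,7}] in col 1, 2 fits only at r8c1, so r8c1=2.
Step 13. [r9c3∈{1}] nothing but 1 survives at r9c3, so r9c3=1.
Step 14. [r9c4∈{7}] nothing but 7 survives at r9c4, so r9c4=7.
Step 15. [r8c6∈{1}] nothing but 1 survives at r8c6. So r8c6=1.
Step 16. [r5c5∈{9}] r5c5's peers cover all but 9, so r5c5=9.
Step 17. [r2c3∈{5}] only 5 remains possible at r2c3 ⇒ r2c3=5.
Step 18. [r9c7∈{2}] r9c7 has the single candidate 2. So r9c7=2.
Step 19. [r2c7∈{9}] r2c7 is down to just 9 ⇒ r2c7=9.
Step 20. [r7c4∈{3}] r7c4 has the single candidate 3. So r7c4=3.
Step 21. [r6c6∈{7}] r6c6 is down to just 7 ⇒ r6c6=7.
Step 22. [r9c6∈{6}] nothing but 6 survives at r9c6, so r9c6=6.
Step 23. [r1c5∈{1}] r1c5 has the single candidate 1, so r1c5=1.
Step 24. [r8c3∈{4}] r8c3 has the single candidate 4, so r8c3=4.
Step 25. [r2c5∈{8}] r2c5 has the single candidate 8, so r2c5=8.
Step 26. [r6c9∈{9}] r6c9 has the single candidate 9 ⇒ r6c9=9.
Step 27. [r3c3∈{3}] nothing but 3 survives at r3c3 ⇒ r3c3=3.
Step 28. [r8c5∈{5}] nothing but 5 survives at r8c5, so r8c5=5.
Step 29. [r9c2∈{9}] r9c2's peers cover all but 9, so r9c2=9.
Step 30. [r3c7∈{4}] r3c7's peers cover all but 4. So r3c7=4.
Step 31. [r3c6∈{2}] nothing but 2 survives at r3c6 ⇒ r3c6=2.
Step 32. [r6c4∈{1}] only 1 remains possible at r6c4, so r6c4=1.
Step 33. [r5c1∈{6}] r5c1 is down to just 6 ⇒ r5c1=6.
Step 34. [r4c2∈{8}] r4c2 has the single candidate 8 ⇒ r4c2=8.
Step 35. [r1c2∈{2}] r1c2 is down to just 2. So r1c2=2.
Step 36. [r3c9∈{5}] only 5 remains possible at r3c9. So r3c9=5.
Step 37. [r6c2∈{5}] r6c2 has the single candidate 5 ⇒ r6c2=5.
Step 38. [r4c7∈{6}] r4c7 is down to just 6. So r4c7=6.
Step 39. [r9c8∈{5}] nothing but 5 survives at r9c8. So r9c8=5.
Step 40. [r7c9∈{7}] nothing but 7 survives at r7c9 ⇒ r7c9=7.
Step 41. [r8c2∈{7}] only 7 remains possible at r8c2, so r8c2=7.
Step 42. [r6c8∈{3}] nothing but 3 survives at r6c8. So r6c8=3.
Step 43. [r2c1∈{7}] nothing but 7 survives at r2c1. So r2c1=7.
Step 44. [r7c8∈{4}] r7c8 has the single candidate 4 ⇒ r7c8=4.
Step 45. [r5c9∈{2}] nothing but 2 survives at r5c9, so r5c9=2.

Answer: 9 2 6 5 1 4 7 8 3 / 7 4 5 6 8 3 9 2 1 / 8 1 3 9 7 2 4 6 5 / 1 8 9 2 3 5 6 7 4 / 6 3 7 4 9 8 5 1 2 / 4 5 2 1 6 7 8 3 9 / 5 6 8 3 2 9 1 4 7 / 2 7 4 8 5 1 3 9 6 / 3 9 1 7 4 6 2 5 8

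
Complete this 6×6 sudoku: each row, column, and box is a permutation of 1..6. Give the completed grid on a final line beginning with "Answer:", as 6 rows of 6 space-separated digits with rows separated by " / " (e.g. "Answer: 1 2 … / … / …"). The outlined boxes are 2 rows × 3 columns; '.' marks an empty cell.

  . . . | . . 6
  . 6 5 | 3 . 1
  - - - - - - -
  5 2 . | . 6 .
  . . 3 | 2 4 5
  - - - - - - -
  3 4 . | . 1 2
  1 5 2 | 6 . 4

Step 1. [r2c1∈{2,4}] r2c1 is the only open cell in row 2 admitting 4 ⇒ r2c1=4.
Step 2. [r1c5∈{2,5}] in col 5, 5 fits only at r1c5. So r1c5=5.
Step 3. [r1c3∈{1}] r1c3 has the single candidate 1 ⇒ r1c3=1.
Step 4. [r5c3∈{6}] r5c3 has the single candidate 6, so r5c3=6.
Step 5. [r3c4∈{1}] nothing but 1 survives at r3c4 ⇒ r3c4=1.
Step 6. [r1c2∈{3}] r1c2 has the single candidate 3. So r1c2=3.
Step 7. [r3c6∈{3}] r3c6 is down to just 3 ⇒ r3c6=3.
Step 8. [r3c3∈{4}] nothing but 4 survives at r3c3. So r3c3=4.
Step 9. [r4c2∈{1}] nothing but 1 survives at r4c2 ⇒ r4c2=1.
Step 10. [r2c5∈{2}] r2c5's peers cover all but 2 ⇒ r2c5=2.
Step 11. [r1c4∈{4}] r1c4 has the single candidate 4 ⇒ r1c4=4.
Step 12. [r4c1∈{6}] r4c1 has the single candidate 6, so r4c1=6.
Step 13. [r1c1∈{2}] nothing but 2 survives at r1c1. So r1c1=2.
Step 14. [r5c4∈{5}] r5c4 has the single candidate 5, so r5c4=5.
Step 15. [r6c5∈{3}] r6c5 is down to just 3. So r6c5=3.

Answer: 2 3 1 4 5 6 / 4 6 5 3 2 1 / 5 2 4 1 6 3 / 6 1 3 2 4 5 / 3 4 6 5 1 2 / 1 5 2 6 3 4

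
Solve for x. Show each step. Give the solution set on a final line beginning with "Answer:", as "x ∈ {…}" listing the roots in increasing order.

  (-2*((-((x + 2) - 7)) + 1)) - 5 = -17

Step 1. [(-2*((-((x + 2) - 7)) + 1)) - 5 = -17] add 5: x sits inside (… - 5), so sub: -2*((-((x + 2) - 7)) + 1) = -12.
Step 2. [-2*((-((x + 2) - 7)) + 1) = -12] divide by the outer -2, so div: (-((x + 2) - 7)) + 1 = 6.
Step 3. [(-((x + 2) - 7)) + 1 = 6] 1 comes off first (subtract 1). So sub: -((x + 2) - 7) = 5.
Step 4. [-((x + 2) - 7) = 5] leading − — multiply by −1. So neg: (x + 2) - 7 = -5.
Step 5. [(x + 2) - 7 = -5] add 7: x sits inside (… - 7) ⇒ sub: x + 2 = 2.
Step 6. [x + 2 = 2] +2 is outermost — subtract 2 both sides, so sub: x = 0.

Answer: x ∈ {0}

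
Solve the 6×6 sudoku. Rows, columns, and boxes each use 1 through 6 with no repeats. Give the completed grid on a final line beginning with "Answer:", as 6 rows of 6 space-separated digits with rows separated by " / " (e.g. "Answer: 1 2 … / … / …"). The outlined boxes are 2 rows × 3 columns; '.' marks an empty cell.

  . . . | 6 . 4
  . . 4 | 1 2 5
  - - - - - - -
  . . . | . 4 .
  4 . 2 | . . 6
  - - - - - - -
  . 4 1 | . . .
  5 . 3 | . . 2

Step 1. [r3c6∈{1,3}] col 6 places 1 nowhere but r3c6. So r3c6=1.
Step 2. [r1c5∈{3}] r1c5's peers cover all but 3 ⇒ r1c5=3.
Step 3. [r6c2∈{6}] r6c2 is down to just 6. So r6c2=6.
Step 4. [r4c5∈{5}] only 5 remains possible at r4c5, so r4c5=5.
Step 5. [r2c2∈{3}] r2c2's peers cover all but 3, so r2c2=3.
Step 6. [r1c2∈{1,2,5}] across col 2, 2 lands solely at r1c2 ⇒ r1c2=2.
Step 7. [r3c3∈{5,6}] 6 has one home in col 3: r3c3 ⇒ r3c3=6.
Step 8. [r4c4∈{3}] nothing but 3 survives at r4c4, so r4c4=3.
Step 9. [r5c6∈{3}] only 3 remains possible at r5c6, so r5c6=3.
Step 10. [r6c5∈{1}] nothing but 1 survives at r6c5, so r6c5=1.
Step 11. [r3c2∈{5}] r3c2 has the single candidate 5. So r3c2=5.
Step 12. [r6c4∈{4}] only 4 remains possible at r6c4 ⇒ r6c4=4.
Step 13. [r1c3∈{5}] nothing but 5 survives at r1c3 ⇒ r1c3=5.
Step 14. [r5c4∈{5}] r5c4 is down to just 5 ⇒ r5c4=5.
Step 15. [r4c2∈{1}] only 1 remains possible at r4c2, so r4c2=1.
Step 16. [r5c1∈{2}] only 2 remains possible at r5c1. So r5c1=2.
Step 17. [r2c1∈{6}] r2c1 is down to just 6 ⇒ r2c1=6.
Step 18. [r3c1∈{3}] r3c1 is down to just 3 ⇒ r3c1=3.
Step 19. [r3c4∈{2}] only 2 remains possible at r3c4 ⇒ r3c4=2.
Step 20. [r5c5∈{6}] r5c5's peers cover all but 6. So r5c5=6.
Step 21. [r1c1∈{1}] nothing but 1 survives at r1c1. So r1c1=1.

Answer: 1 2 5 6 3 4 / 6 3 4 1 2 5 / 3 5 6 2 4 1 / 4 1 2 3 5 6 / 2 4 1 5 6 3 / 5 6 3 4 1 2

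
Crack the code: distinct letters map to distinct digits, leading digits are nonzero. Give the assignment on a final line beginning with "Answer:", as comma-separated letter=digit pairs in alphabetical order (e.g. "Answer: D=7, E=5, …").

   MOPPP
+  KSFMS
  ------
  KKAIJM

Step 1. [K] adding two 5-digit numbers gives at most 5+1 digits, and here it does — K is that final carry and must be 1. So K=1.
Step 2. [col 1: P + S ≡ M (mod 10)] several values work for P in column 1 (P + S ≡ M (mod 10), carry-in 0); try P=6 ⇒ P=6.
Step 3. [col 1: P + S ≡ M (mod 10)] no forcing yet in column 1 (carry-in 0); S=3 is free and consistent — try it. So S=3.
Step 4. [col 1: P + S ≡ M (mod 10)] from column 1 (P=6, S=3, carry-in 0, digits 1,3,6 already taken and all letters distinct): M must equal 9 ⇒ M=9.
Step 5. [col 2: P + M ≡ J (mod 10)] column 2 reads P+M+carry(0)=J with P=6, M=9; with digits 1,3,6,9 already taken and all letters distinct, the only value for J is 5. So J=5.
Step 6. [col 3: P + F ≡ I (mod 10)] I=4 is one option consistent with column 3 (P + F ≡ I (mod 10), carry-in 1) — take it. So I=4.
Step 7. [col 3: P + F ≡ I (mod 10)] in column 3 we have P+F≡I with carry-in 1; given P=6, I=4 and digits 1,3,4,5,6,9 already taken and all letters distinct, that pins F to 7 ⇒ F=7.
Step 8. [col 4: O + S ≡ A (mod 10)] from column 4 (S=3, carry-in 1, digits 1,3,4,5,6,7,9 already taken and all letters distinct): O must equal 8, so O=8.
Step 9. [col 4: O + S ≡ A (mod 10)] column 4 reads O+S+carry(1)=A with O=8, S=3; with digits 1,3,4,5,6,7,8,9 already taken and all letters distinct, the only value for A is 2, so A=2.

Answer: A=2, F=7, I=4, J=5, K=1, M=9, O=8, P=6, S=3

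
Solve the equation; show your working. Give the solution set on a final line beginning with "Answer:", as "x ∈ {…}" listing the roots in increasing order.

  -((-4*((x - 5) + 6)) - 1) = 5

Step 1. [-((-4*((x - 5) + 6)) - 1) = 5] LHS negated; negate both sides. So neg: (-4*((x - 5) + 6)) - 1 = -5.
Step 2. [(-4*((x - 5) + 6)) - 1 = -5] add 1: x sits inside (… - 1) ⇒ sub: -4*((x - 5) + 6) = -4.
Step 3. [-4*((x - 5) + 6) = -4] -4·(inner) — divide through by -4, so div: (x - 5) + 6 = 1.
Step 4. [(x - 5) + 6 = 1] subtract 6: x sits inside (… + 6) ⇒ sub: x - 5 = -5.
Step 5. [x - 5 = -5] 5 comes off first (add 5), so sub: x = 0.

Answer: x ∈ {0}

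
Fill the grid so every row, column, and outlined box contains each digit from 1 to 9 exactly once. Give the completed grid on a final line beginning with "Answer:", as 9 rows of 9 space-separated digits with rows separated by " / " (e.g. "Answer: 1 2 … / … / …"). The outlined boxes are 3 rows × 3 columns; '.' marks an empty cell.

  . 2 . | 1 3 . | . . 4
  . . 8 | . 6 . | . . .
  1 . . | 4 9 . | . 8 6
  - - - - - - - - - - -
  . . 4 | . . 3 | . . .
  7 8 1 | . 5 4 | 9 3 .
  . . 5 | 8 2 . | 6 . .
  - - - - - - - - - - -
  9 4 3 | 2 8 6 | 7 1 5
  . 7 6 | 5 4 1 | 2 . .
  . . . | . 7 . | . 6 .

Step 1. [r1c7∈{5}] only 5 remains possible at r1c7, so r1c7=5.
Step 2. [r2c4∈{7}] r2c4 has the single candidate 7. So r2c4=7.
Step 3. [r8c9∈{3,8,9}] 3 has one home in row 8: r8c9, so r8c9=3.
Step 4. [r6c9∈{1,7}] 1 has one home in row 6: r6c9. So r6c9=1.
Step 5. [r4c1∈{2,6}] 2 has one home in box 4: r4c1. So r4c1=2.
Step 6. [r1c8∈{7,9}] across box 3, 7 lands solely at r1c8 ⇒ r1c8=7.
Step 7. [r2c8∈{2,9}] r2c8 is the only open cell in col 8 admitting 2, so r2c8=2.
Step 8. [r2c6∈{5}] r2c6's peers cover all but 5, so r2c6=5.
Step 9. [r9c6∈{9}] nothing but 9 survives at r9c6 ⇒ r9c6=9.
Step 10. [r6c2∈{3,9}] 9 has one home in row 6: r6c2, so r6c2=9.
Step 11. [r2c2∈{3}] r2c2 is down to just 3 ⇒ r2c2=3.
Step 12. [r9c9∈{8}] r9c9 is down to just 8 ⇒ r9c9=8.
Step 13. [r3c2∈{5}] r3c2's peers cover all but 5 ⇒ r3c2=5.
Step 14. [r4c2∈{6}] only 6 remains possible at r4c2, so r4c2=6.
Step 15. [r8c8∈{9}] nothing but 9 survives at r8c8. So r8c8=9.
Step 16. [r6c8∈{4}] nothing but 4 survives at r6c8 ⇒ r6c8=4.
Step 17. [r3c3∈{7}] nothing but 7 survives at r3c3. So r3c3=7.
Step 18. [r6c1∈{3}] nothing but 3 survives at r6c1 ⇒ r6c1=3.
Step 19. [r6c6∈{7}] r6c6 has the single candidate 7, so r6c6=7.
Step 20. [r1c6∈{8}] r1c6 has the single candidate 8 ⇒ r1c6=8.
Step 21. [r9c4∈{3}] r9c4's peers cover all but 3. So r9c4=3.
Step 22. [r3c6∈{2}] r3c6's peers cover all but 2. So r3c6=2.
Step 23. [r2c7∈{1}] r2c7 is down to just 1. So r2c7=1.
Step 24. [r8c1∈{8}] only 8 remains possible at r8c1, so r8c1=8.
Step 25. [r1c3∈{9}] r1c3 is down to just 9. So r1c3=9.
Step 26. [r3c7∈{3}] only 3 remains possible at r3c7 ⇒ r3c7=3.
Step 27. [r9c1∈{5}] r9c1's peers cover all but 5 ⇒ r9c1=5.
Step 28. [r9c2∈{1}] r9c2 is down to just 1. So r9c2=1.
Step 29. [r4c8∈{5}] r4c8's peers cover all but 5. So r4c8=5.
Step 30. [r9c7∈{4}] r9c7's peers cover all but 4, so r9c7=4.
Step 31. [r4c7∈{8}] r4c7's peers cover all but 8, so r4c7=8.
Step 32. [r5c4∈{6}] r5c4 has the single candidate 6, so r5c4=6.
Step 33. [r4c9∈{7}] r4c9 has the single candidate 7, so r4c9=7.
Step 34. [r4c5∈{1}] r4c5 is down to just 1. So r4c5=1.
Step 35. [r2c9∈{9}] nothing but 9 survives at r2c9. So r2c9=9.
Step 36. [r5c9∈{2}] r5c9 is down to just 2, so r5c9=2.
Step 37. [r9c3∈{2}] only 2 remains possible at r9c3. So r9c3=2.
Step 38. [r1c1∈{6}] only 6 remains possible at r1c1. So r1c1=6.
Step 39. [r4c4∈{9}] r4c4's peers cover all but 9, so r4c4=9.
Step 40. [r2c1∈{4}] nothing but 4 survives at r2c1 ⇒ r2c1=4.

Answer: 6 2 9 1 3 8 5 7 4 / 4 3 8 7 6 5 1 2 9 / 1 5 7 4 9 2 3 8 6 / 2 6 4 9 1 3 8 5 7 / 7 8 1 6 5 4 9 3 2 / 3 9 5 8 2 7 6 4 1 / 9 4 3 2 8 6 7 1 5 / 8 7 6 5 4 1 2 9 3 / 5 1 2 3 7 9 4 6 8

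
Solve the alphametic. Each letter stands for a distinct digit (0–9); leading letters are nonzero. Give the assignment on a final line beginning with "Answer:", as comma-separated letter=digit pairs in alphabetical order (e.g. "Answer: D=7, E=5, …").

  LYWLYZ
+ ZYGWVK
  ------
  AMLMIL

Step 1. [col 1: Z + K ≡ L (mod 10)] no forcing yet in column 1 (carry-in 0); K=6 is free and consistent — try it. So K=6.
Step 2. [col 1: Z + K ≡ L (mod 10)] no forcing yet in column 1 (carry-in 0); L=7 is free and consistent — try it. So L=7.
Step 3. [col 1: Z + K ≡ L (mod 10)] in column 1 we have Z+K≡L with carry-in 0; given K=6, L=7 and digits 6,7 already taken and all letters distinct, that pins Z to 1 ⇒ Z=1.
Step 4. [col 2: Y + V ≡ I (mod 10)] V=8 is one option consistent with column 2 (Y + V ≡ I (mod 10), carry-in 0) — take it ⇒ V=8.
Step 5. [col 2: Y + V ≡ I (mod 10)] column 2 (Y + V ≡ I (mod 10), carry-in 0) doesn't pin Y yet; pick Y=5 and continue ⇒ Y=5.
Step 6. [col 2: Y + V ≡ I (mod 10)] column 2: given Y=5, V=8, carry-in 0, and digits 1,5,6,7,8 already taken and all letters distinct, Y+V≡I (mod 10) forces I=3. So I=3.
Step 7. [col 3: L + W ≡ M (mod 10)] M=0 is one option consistent with column 3 (L + W ≡ M (mod 10), carry-in 1) — take it. So M=0.
Step 8. [col 3: L + W ≡ M (mod 10)] from column 3 (L=7, M=0, carry-in 1, digits 0,1,3,5,6,7,8 already taken and all letters distinct): W must equal 2. So W=2.
Step 9. [col 4: W + G ≡ L (mod 10)] in column 4 we have W+G≡L with carry-in 1; given W=2, L=7 and digits 0,1,2,3,5,6,7,8 already taken and all letters distinct, that pins G to 4. So G=4.
Step 10. [col 6: L + Z ≡ A (mod 10)] column 6 reads L+Z+carry(1)=A with L=7, Z=1; with digits 0,1,2,3,4,5,6,7,8 already taken and all letters distinct, the only value for A is 9, so A=9.

Answer: A=9, G=4, I=3, K=6, L=7, M=0, V=8, W=2, Y=5, Z=1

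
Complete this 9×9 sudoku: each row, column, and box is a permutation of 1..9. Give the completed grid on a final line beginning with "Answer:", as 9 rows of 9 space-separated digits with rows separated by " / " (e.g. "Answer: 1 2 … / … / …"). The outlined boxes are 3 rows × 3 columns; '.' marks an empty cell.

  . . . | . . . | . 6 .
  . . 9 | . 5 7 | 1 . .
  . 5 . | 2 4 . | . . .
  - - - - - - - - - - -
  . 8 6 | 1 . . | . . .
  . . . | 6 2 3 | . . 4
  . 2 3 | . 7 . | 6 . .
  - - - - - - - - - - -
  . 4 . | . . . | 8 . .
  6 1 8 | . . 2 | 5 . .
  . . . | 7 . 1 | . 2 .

Step 1. [r4c5∈{9}] r4c5's peers cover all but 9 ⇒ r4c5=9.
Step 2. [r5c8∈{1,5,7,8,9}] across row 5, 8 lands solely at r5c8, so r5c8=8.
Step 3. [r1c9∈{2,3,5,7,8,9}] r1c9 is the only open cell in row 1 admitting 5, so r1c9=5.
Step 4. [r8c5∈{3}] only 3 remains possible at r8c5 ⇒ r8c5=3.
Step 5. [r1c3∈{1,2,4,7}] r1c3 is the only open cell in col 3 admitting 4 ⇒ r1c3=4.
Step 6. [r9c3∈{5}] r9c3 has the single candidate 5. So r9c3=5.
Step 7. [r5c1∈{1,5,7,9}] in row 5, 5 fits only at r5c1, so r5c1=5.
Step 8. [r9c7∈{3,4,9}] across row 9, 4 lands solely at r9c7 ⇒ r9c7=4.
Step 9. [r7c5∈{6}] nothing but 6 survives at r7c5. So r7c5=6.
Step 10. [r5c3∈{1,7}] in row 5, 1 fits only at r5c3. So r5c3=1.
Step 11. [r3c3∈{7}] nothing but 7 survives at r3c3 ⇒ r3c3=7.
Step 12. [r1c2∈{3}] nothing but 3 survives at r1c2. So r1c2=3.
Step 13. [r7c1∈{2,3,7,9}] in box 7, 7 fits only at r7c1 ⇒ r7c1=7.
Step 14. [r1c7∈{2,7,9}] in row 1, 7 fits only at r1c7. So r1c7=7.
Step 15. [r2c9∈{2,3,8}] box 3 places 2 nowhere but r2c9, so r2c9=2.
Step 16. [r3c9∈{3,8,9}] 8 has one home in col 9: r3c9 ⇒ r3c9=8.
Step 17. [r5c7∈{9}] r5c7 is down to just 9 ⇒ r5c7=9.
Step 18. [r3c8∈{3,9}] r3c8 is the only open cell in box 3 admitting 9. So r3c8=9.
Step 19. [r2c4∈{3,8}] across col 4, 3 lands solely at r2c4, so r2c4=3.
Step 20. [r1c5∈{1,8}] in col 5, 1 fits only at r1c5. So r1c5=1.
Step 21. [r9c9∈{3,6,9}] across row 9, 6 lands solely at r9c9 ⇒ r9c9=6.
Step 22. [r6c9∈{1}] r6c9 has the single candidate 1. So r6c9=1.
Step 23. [r6c8∈{5}] only 5 remains possible at r6c8 ⇒ r6c8=5.
Step 24. [r4c1∈{4}] only 4 remains possible at r4c1. So r4c1=4.
Step 25. [r7c4∈{5,9}] in col 4, 5 fits only at r7c4 ⇒ r7c4=5.
Step 26. [r7c6∈{9}] r7c6 has the single candidate 9. So r7c6=9.
Step 27. [r1c6∈{8}] r1c6 has the single candidate 8. So r1c6=8.
Step 28. [r8c8∈{7}] r8c8's peers cover all but 7, so r8c8=7.
Step 29. [r4c8∈{3}] nothing but 3 survives at r4c8 ⇒ r4c8=3.
Step 30. [r6c6∈{4}] r6c6 has the single candidate 4 ⇒ r6c6=4.
Step 31. [r9c1∈{3,9}] row 9 places 3 nowhere but r9c1. So r9c1=3.
Step 32. [r4c7∈{2}] nothing but 2 survives at r4c7 ⇒ r4c7=2.
Step 33. [r7c3∈{2}] r7c3 has the single candidate 2. So r7c3=2.
Step 34. [r2c1∈{8}] nothing but 8 survives at r2c1, so r2c1=8.
Step 35. [r3c6∈{6}] r3c6's peers cover all but 6, so r3c6=6.
Step 36. [r8c9∈{9}] r8c9 has the single candidate 9 ⇒ r8c9=9.
Step 37. [r9c5∈{8}] nothing but 8 survives at r9c5, so r9c5=8.
Step 38. [r1c4∈{9}] r1c4 has the single candidate 9. So r1c4=9.
Step 39. [r1c1∈{2}] only 2 remains possible at r1c1. So r1c1=2.
Step 40. [r2c8∈{4}] nothing but 4 survives at r2c8. So r2c8=4.
Step 41. [r3c1∈{1}] r3c1's peers cover all but 1. So r3c1=1.
Step 42. [r4c6∈{5}] nothing but 5 survives at r4c6. So r4c6=5.
Step 43. [r2c2∈{6}] r2c2's peers cover all but 6 ⇒ r2c2=6.
Step 44. [r7c8∈{1}] r7c8 has the single candidate 1, so r7c8=1.
Step 45. [r8c4∈{4}] r8c4's peers cover all but 4 ⇒ r8c4=4.
Step 46. [r3c7∈{3}] nothing but 3 survives at r3c7 ⇒ r3c7=3.
Step 47. [r6c4∈{8}] r6c4 has the single candidate 8, so r6c4=8.
Step 48. [r7c9∈{3}] r7c9's peers cover all but 3, so r7c9=3.
Step 49. [r9c2∈{9}] nothing but 9 survives at r9c2 ⇒ r9c2=9.
Step 50. [r4c9∈{7}] only 7 remains possible at r4c9. So r4c9=7.
Step 51. [r5c2∈{7}] only 7 remains possible at r5c2 ⇒ r5c2=7.
Step 52. [r6c1∈{9}] r6c1 has the single candidate 9 ⇒ r6c1=9.

Answer: 2 3 4 9 1 8 7 6 5 / 8 6 9 3 5 7 1 4 2 / 1 5 7 2 4 6 3 9 8 / 4 8 6 1 9 5 2 3 7 / 5 7 1 6 2 3 9 8 4 / 9 2 3 8 7 4 6 5 1 / 7 4 2 5 6 9 8 1 3 / 6 1 8 4 3 2 5 7 9 / 3 9 5 7 8 1 4 2 6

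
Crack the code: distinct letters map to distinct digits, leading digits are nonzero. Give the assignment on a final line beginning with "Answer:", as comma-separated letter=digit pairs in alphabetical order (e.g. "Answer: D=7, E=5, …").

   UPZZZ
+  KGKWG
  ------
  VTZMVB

Step 1. [col 1: Z + G ≡ B (mod 10)] Z=2 is one option consistent with column 1 (Z + G ≡ B (mod 10), carry-in 0) — take it ⇒ Z=2.
Step 2. [V] adding two 5-digit numbers gives at most 5+1 digits, and here it does — V is that final carry and must be 1. So V=1.
Step 3. [col 1: Z + G ≡ B (mod 10)] column 1 (Z + G ≡ B (mod 10), carry-in 0) doesn't pin B yet; pick B=5 and continue, so B=5.
Step 4. [col 1: Z + G ≡ B (mod 10)] in column 1 we have Z+G≡B with carry-in 0; given Z=2, B=5 and digits 1,2,5 already taken and all letters distinct, that pins G to 3 ⇒ G=3.
Step 5. [col 2: Z + W ≡ V (mod 10)] from column 2 (Z=2, V=1, carry-in 0, digits 1,2,3,5 already taken and all letters distinct): W must equal 9 ⇒ W=9.
Step 6. [col 3: Z + K ≡ M (mod 10)] no forcing yet in column 3 (carry-in 1); K=7 is free and consistent — try it. So K=7.
Step 7. [col 3: Z + K ≡ M (mod 10)] column 3: given Z=2, K=7, carry-in 1, and digits 1,2,3,5,7,9 already taken and all letters distinct, Z+K≡M (mod 10) forces M=0 ⇒ M=0.
Step 8. [col 4: P + G ≡ Z (mod 10)] column 4: given G=3, Z=2, carry-in 1, and digits 0,1,2,3,5,7,9 already taken and all letters distinct, P+G≡Z (mod 10) forces P=8. So P=8.
Step 9. [col 5: U + K ≡ T (mod 10)] in column 5 we have U+K≡T with carry-in 1; given K=7 and digits 0,1,2,3,5,7,8,9 already taken and all letters distinct, that pins T to 4, so T=4.
Step 10. [col 5: U + K ≡ T (mod 10)] column 5: given K=7, T=4, carry-in 1, and digits 0,1,2,3,4,5,7,8,9 already taken and all letters distinct, U+K≡T (mod 10) forces U=6 ⇒ U=6.

Answer: B=5, G=3, K=7, M=0, P=8, T=4, U=6, V=1, W=9, Z=2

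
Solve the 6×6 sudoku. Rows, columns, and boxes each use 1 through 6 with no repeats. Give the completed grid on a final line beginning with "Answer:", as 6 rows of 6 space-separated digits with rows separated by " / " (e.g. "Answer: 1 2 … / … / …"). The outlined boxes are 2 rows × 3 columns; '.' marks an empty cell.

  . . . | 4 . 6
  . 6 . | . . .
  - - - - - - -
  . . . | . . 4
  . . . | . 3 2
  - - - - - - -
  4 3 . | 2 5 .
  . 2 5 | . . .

Step 1. [r5c6∈{1}] nothing but 1 survives at r5c6, so r5c6=1.
Step 2. [r6c1∈{1,6}] r6c1 is the only open cell in row 6 admitting 1 ⇒ r6c1=1.
Step 3. [r2c3∈{1,2,3,4}] r2c3 is the only open cell in row 2 admitting 4. So r2c3=4.
Step 4. [r2c6∈{3,5}] col 6 places 5 nowhere but r2c6. So r2c6=5.
Step 5. [r2c4∈{1,3}] r2c4 is the only open cell in box 2 admitting 3 ⇒ r2c4=3.
Step 6. [r2c1∈{2}] only 2 remains possible at r2c1, so r2c1=2.
Step 7. [r3c3∈{1,2,3,6}] across row 3, 2 lands solely at r3c3. So r3c3=2.
Step 8. [r3c1∈{3,5,6}] in row 3, 3 fits only at r3c1, so r3c1=3.
Step 9. [r4c1∈{5,6}] r4c1 is the only open cell in col 1 admitting 6, so r4c1=6.
Step 10. [r4c3∈{1}] r4c3 has the single candidate 1. So r4c3=1.
Step 11. [r3c2∈{5}] r3c2 has the single candidate 5, so r3c2=5.
Step 12. [r6c4∈{6}] r6c4's peers cover all but 6, so r6c4=6.
Step 13. [r2c5∈{1}] only 1 remains possible at r2c5, so r2c5=1.
Step 14. [r4c2∈{4}] nothing but 4 survives at r4c2 ⇒ r4c2=4.
Step 15. [r3c5∈{6}] r3c5 is down to just 6 ⇒ r3c5=6.
Step 16. [r1c5∈{2}] only 2 remains possible at r1c5 ⇒ r1c5=2.
Step 17. [r1c1∈{5}] r1c1 has the single candidate 5, so r1c1=5.
Step 18. [r1c2∈{1}] r1c2 is down to just 1, so r1c2=1.
Step 19. [r1c3∈{3}] r1c3 has the single candidate 3. So r1c3=3.
Step 20. [r6c6∈{3}] r6c6's peers cover all but 3 ⇒ r6c6=3.
Step 21. [r4c4∈{5}] nothing but 5 survives at r4c4. So r4c4=5.
Step 22. [r3c4∈{1}] nothing but 1 survives at r3c4, so r3c4=1.
Step 23. [r6c5∈{4}] r6c5 is down to just 4. So r6c5=4.
Step 24. [r5c3∈{6}] r5c3 is down to just 6. So r5c3=6.

Answer: 5 1 3 4 2 6 / 2 6 4 3 1 5 / 3 5 2 1 6 4 / 6 4 1 5 3 2 / 4 3 6 2 5 1 / 1 2 5 6 4 3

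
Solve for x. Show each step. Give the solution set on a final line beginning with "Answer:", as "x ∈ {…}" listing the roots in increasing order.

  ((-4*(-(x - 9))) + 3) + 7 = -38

Step 1. [((-4*(-(x - 9))) + 3) + 7 = -38] +7 is outermost — subtract 7 both sides, so sub: (-4*(-(x - 9))) + 3 = -45.
Step 2. [(-4*(-(x - 9))) + 3 = -45] +3 is outermost — subtract 3 both sides. So sub: -4*(-(x - 9)) = -48.
Step 3. [-4*(-(x - 9)) = -48] -4·(inner) — divide through by -4, so div: -(x - 9) = 12.
Step 4. [-(x - 9) = 12] leading − — multiply by −1, so neg: x - 9 = -12.
Step 5. [x - 9 = -12] peel the -9: add 9 from each side. So sub: x = -3.

Answer: x ∈ {-3}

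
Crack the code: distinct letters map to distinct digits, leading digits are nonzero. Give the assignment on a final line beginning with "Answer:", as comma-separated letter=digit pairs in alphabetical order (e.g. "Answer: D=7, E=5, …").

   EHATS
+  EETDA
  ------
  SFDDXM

Step 1. [col 1: S + A ≡ M (mod 10)] no forcing yet in column 1 (carry-in 0); M=0 is free and consistent — try it. So M=0.
Step 2. [col 1: S + A ≡ M (mod 10)] several values work for A in column 1 (S + A ≡ M (mod 10), carry-in 0); try A=9 ⇒ A=9.
Step 3. [col 1: S + A ≡ M (mod 10)] column 1 reads S+A+carry(0)=M with A=9, M=0; with digits 0,9 already taken and all letters distinct, the only value for S is 1 ⇒ S=1.
Step 4. [col 2: T + D ≡ X (mod 10)] column 2 (T + D ≡ X (mod 10), carry-in 1) doesn't pin T yet; pick T=3 and continue, so T=3.
Step 5. [col 2: T + D ≡ X (mod 10)] X=6 is one option consistent with column 2 (T + D ≡ X (mod 10), carry-in 1) — take it, so X=6.
Step 6. [col 2: T + D ≡ X (mod 10)] column 2 reads T+D+carry(1)=X with T=3, X=6; with digits 0,1,3,6,9 already taken and all letters distinct, the only value for D is 2, so D=2.
Step 7. [col 4: H + E ≡ D (mod 10)] E=7 is one option consistent with column 4 (H + E ≡ D (mod 10), carry-in 1) — take it. So E=7.
Step 8. [col 4: H + E ≡ D (mod 10)] from column 4 (E=7, D=2, carry-in 1, digits 0,1,2,3,6,7,9 already taken and all letters distinct): H must equal 4 ⇒ H=4.
Step 9. [col 5: E + E ≡ F (mod 10)] in column 5 we have E+E≡F with carry-in 1; given E=7 and digits 0,1,2,3,4,6,7,9 already taken and all letters distinct, that pins F to 5 ⇒ F=5.

Answer: A=9, D=2, E=7, F=5, H=4, M=0, S=1, T=3, X=6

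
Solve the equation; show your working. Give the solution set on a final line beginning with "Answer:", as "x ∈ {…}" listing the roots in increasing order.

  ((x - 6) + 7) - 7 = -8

Step 1. [((x - 6) + 7) - 7 = -8] 7 comes off first (add 7) ⇒ sub: (x - 6) + 7 = -1.
Step 2. [(x - 6) + 7 = -1] peel the +7: subtract 7 from each side, so sub: x - 6 = -8.
Step 3. [x - 6 = -8] peel the -6: add 6 from each side ⇒ sub: x = -2.

Answer: x ∈ {-2}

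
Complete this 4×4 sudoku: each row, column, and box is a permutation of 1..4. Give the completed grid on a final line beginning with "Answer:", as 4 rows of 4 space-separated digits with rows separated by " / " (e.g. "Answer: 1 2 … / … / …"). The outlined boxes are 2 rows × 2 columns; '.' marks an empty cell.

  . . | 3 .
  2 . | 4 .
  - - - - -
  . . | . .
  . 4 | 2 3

Step 1. [r1c2∈{1}] r1c2 is down to just 1 ⇒ r1c2=1.
Step 2. [r3c1∈{1,3}] r3c1 is the only open cell in col 1 admitting 3, so r3c1=3.
Step 3. [r3c3∈{1}] r3c3 is down to just 1. So r3c3=1.
Step 4. [r1c4∈{2}] r1c4's peers cover all but 2. So r1c4=2.
Step 5. [r2c4∈{1}] r2c4 has the single candidate 1. So r2c4=1.
Step 6. [r2c2∈{3}] only 3 remains possible at r2c2, so r2c2=3.
Step 7. [r4c1∈{1}] r4c1 has the single candidate 1. So r4c1=1.
Step 8. [r3c4∈{4}] r3c4 is down to just 4. So r3c4=4.
Step 9. [r1c1∈{4}] r1c1's peers cover all but 4 ⇒ r1c1=4.
Step 10. [r3c2∈{2}] r3c2 is down to just 2, so r3c2=2.

Answer: 4 1 3 2 / 2 3 4 1 / 3 2 1 4 / 1 4 2 3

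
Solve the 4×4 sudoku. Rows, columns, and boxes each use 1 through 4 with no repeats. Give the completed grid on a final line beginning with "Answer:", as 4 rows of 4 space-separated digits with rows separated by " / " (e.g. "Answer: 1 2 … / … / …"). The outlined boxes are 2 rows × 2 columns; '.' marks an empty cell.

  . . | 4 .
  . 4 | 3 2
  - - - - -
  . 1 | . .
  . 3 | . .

Step 1. [r1c4∈{1}] only 1 remains possible at r1c4 ⇒ r1c4=1.
Step 2. [r4c4∈{4}] only 4 remains possible at r4c4 ⇒ r4c4=4.
Step 3. [r4c1∈{2}] r4c1 is down to just 2. So r4c1=2.
Step 4. [r2c1∈{1}] nothing but 1 survives at r2c1. So r2c1=1.
Step 5. [r1c1∈{3}] nothing but 3 survives at r1c1 ⇒ r1c1=3.
Step 6. [r1c2∈{2}] r1c2 has the single candidate 2, so r1c2=2.
Step 7. [r3c1∈{4}] r3c1 is down to just 4 ⇒ r3c1=4.
Step 8. [r3c4∈{3}] nothing but 3 survives at r3c4, so r3c4=3.
Step 9. [r3c3∈{2}] r3c3's peers cover all but 2, so r3c3=2.
Step 10. [r4c3∈{1}] nothing but 1 survives at r4c3 ⇒ r4c3=1.

Answer: 3 2 4 1 / 1 4 3 2 / 4 1 2 3 / 2 3 1 4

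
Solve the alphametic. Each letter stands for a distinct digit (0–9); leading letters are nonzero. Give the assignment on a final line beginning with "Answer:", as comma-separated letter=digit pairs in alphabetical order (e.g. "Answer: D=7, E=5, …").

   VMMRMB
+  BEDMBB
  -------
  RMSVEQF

Step 1. [col 1: B + B ≡ F (mod 10)] no forcing yet in column 1 (carry-in 0); F=2 is free and consistent — try it. So F=2.
Step 2. [col 1: B + B ≡ F (mod 10)] B=6 is one option consistent with column 1 (B + B ≡ F (mod 10), carry-in 0) — take it ⇒ B=6.
Step 3. [col 2: M + B ≡ Q (mod 10)] several values work for M in column 2 (M + B ≡ Q (mod 10), carry-in 1); try M=3. So M=3.
Step 4. [R] adding two 6-digit numbers gives at most 6+1 digits, and here it does — R is that final carry and must be 1 ⇒ R=1.
Step 5. [col 2: M + B ≡ Q (mod 10)] from column 2 (M=3, B=6, carry-in 1, digits 1,2,3,6 already taken and all letters distinct): Q must equal 0, so Q=0.
Step 6. [col 3: R + M ≡ E (mod 10)] column 3 reads R+M+carry(1)=E with R=1, M=3; with digits 0,1,2,3,6 already taken and all letters distinct, the only value for E is 5. So E=5.
Step 7. [col 4: M + D ≡ V (mod 10)] column 4: given M=3, carry-in 0, and digits 0,1,2,3,5,6 already taken and all letters distinct, M+D≡V (mod 10) forces D=4, so D=4.
Step 8. [col 4: M + D ≡ V (mod 10)] from column 4 (M=3, D=4, carry-in 0, digits 0,1,2,3,4,5,6 already taken and all letters distinct): V must equal 7 ⇒ V=7.
Step 9. [col 5: M + E ≡ S (mod 10)] column 5: given M=3, E=5, carry-in 0, and digits 0,1,2,3,4,5,6,7 already taken and all letters distinct, M+E≡S (mod 10) forces S=8. So S=8.

Answer: B=6, D=4, E=5, F=2, M=3, Q=0, R=1, S=8, V=7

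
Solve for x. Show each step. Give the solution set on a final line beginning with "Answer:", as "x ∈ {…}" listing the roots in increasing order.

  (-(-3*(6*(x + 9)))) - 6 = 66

Step 1. [(-(-3*(6*(x + 9)))) - 6 = 66] add 6: x sits inside (… - 6). So sub: -(-3*(6*(x + 9))) = 72.
Step 2. [-(-3*(6*(x + 9))) = 72] LHS negated; negate both sides, so neg: -3*(6*(x + 9)) = -72.
Step 3. [-3*(6*(x + 9)) = -72] leading coefficient -3: divide by -3, so div: 6*(x + 9) = 24.
Step 4. [6*(x + 9) = 24] 6 out front; divide by 6. So div: x + 9 = 4.
Step 5. [x + 9 = 4] subtract 9: x sits inside (… + 9) ⇒ sub: x = -5.

Answer: x ∈ {-5}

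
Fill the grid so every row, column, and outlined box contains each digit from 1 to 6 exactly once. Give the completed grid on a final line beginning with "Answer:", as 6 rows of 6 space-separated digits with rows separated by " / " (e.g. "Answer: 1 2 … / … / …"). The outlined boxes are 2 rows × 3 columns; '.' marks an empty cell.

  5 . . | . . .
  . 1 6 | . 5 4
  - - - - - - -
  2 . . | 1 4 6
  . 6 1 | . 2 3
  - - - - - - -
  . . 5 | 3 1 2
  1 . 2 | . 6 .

Step 1. [r5c2∈{4}] r5c2's peers cover all but 4 ⇒ r5c2=4.
Step 2. [r1c2∈{2,3}] 2 has one home in col 2: r1c2, so r1c2=2.
Step 3. [r3c3∈{3}] nothing but 3 survives at r3c3. So r3c3=3.
Step 4. [r4c4∈{5}] only 5 remains possible at r4c4 ⇒ r4c4=5.
Step 5. [r6c6∈{5}] r6c6 has the single candidate 5. So r6c6=5.
Step 6. [r4c1∈{4}] r4c1's peers cover all but 4, so r4c1=4.
Step 7. [r3c2∈{5}] r3c2 is down to just 5, so r3c2=5.
Step 8. [r1c5∈{3}] only 3 remains possible at r1c5 ⇒ r1c5=3.
Step 9. [r6c4∈{4}] r6c4 is down to just 4, so r6c4=4.
Step 10. [r1c4∈{6}] r1c4 has the single candidate 6 ⇒ r1c4=6.
Step 11. [r1c3∈{4}] r1c3 is down to just 4, so r1c3=4.
Step 12. [r5c1∈{6}] r5c1 is down to just 6, so r5c1=6.
Step 13. [r2c1∈{3}] r2c1 has the single candidate 3. So r2c1=3.
Step 14. [r1c6∈{1}] r1c6 is down to just 1. So r1c6=1.
Step 15. [r2c4∈{2}] r2c4 is down to just 2 ⇒ r2c4=2.
Step 16. [r6c2∈{3}] r6c2 has the single candidate 3. So r6c2=3.

Answer: 5 2 4 6 3 1 / 3 1 6 2 5 4 / 2 5 3 1 4 6 / 4 6 1 5 2 3 / 6 4 5 3 1 2 / 1 3 2 4 6 5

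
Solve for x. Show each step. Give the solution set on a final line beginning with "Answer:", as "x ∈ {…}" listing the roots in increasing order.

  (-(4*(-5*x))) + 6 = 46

Step 1. [(-(4*(-5*x))) + 6 = 46] the outer +6 inverts by subtracting 6, so sub: -(4*(-5*x)) = 40.
Step 2. [-(4*(-5*x)) = 40] leading − — multiply by −1, so neg: 4*(-5*x) = -40.
Step 3. [4*(-5*x) = -40] LHS = 4·(…); ÷4 both sides ⇒ div: -5*x = -10.
Step 4. [-5*x = -10] -5 out front; divide by -5. So div: x = 2.

Answer: x ∈ {2}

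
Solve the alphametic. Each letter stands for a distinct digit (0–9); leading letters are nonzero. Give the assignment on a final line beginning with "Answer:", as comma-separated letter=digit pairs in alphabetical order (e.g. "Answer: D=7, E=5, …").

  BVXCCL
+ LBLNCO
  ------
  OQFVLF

Step 1. [col 1: L + O ≡ F (mod 10)] no forcing yet in column 1 (carry-in 0); F=2 is free and consistent — try it, so F=2.
Step 2. [col 1: L + O ≡ F (mod 10)] several values work for O in column 1 (L + O ≡ F (mod 10), carry-in 0); try O=9, so O=9.
Step 3. [col 1: L + O ≡ F (mod 10)] from column 1 (O=9, F=2, carry-in 0, digits 2,9 already taken and all letters distinct): L must equal 3 ⇒ L=3.
Step 4. [col 2: C + C ≡ L (mod 10)] no forcing yet in column 2 (carry-in 1); C=6 is free and consistent — try it, so C=6.
Step 5. [col 3: C + N ≡ V (mod 10)] V=4 is one option consistent with column 3 (C + N ≡ V (mod 10), carry-in 1) — take it. So V=4.
Step 6. [col 3: C + N ≡ V (mod 10)] in column 3 we have C+N≡V with carry-in 1; given C=6, V=4 and digits 2,3,4,6,9 already taken and all letters distinct, that pins N to 7, so N=7.
Step 7. [col 4: X + L ≡ F (mod 10)] in column 4 we have X+L≡F with carry-in 1; given L=3, F=2 and digits 2,3,4,6,7,9 already taken and all letters distinct, that pins X to 8. So X=8.
Step 8. [col 5: V + B ≡ Q (mod 10)] Q=0 is one option consistent with column 5 (V + B ≡ Q (mod 10), carry-in 1) — take it, so Q=0.
Step 9. [col 5: V + B ≡ Q (mod 10)] from column 5 (V=4, Q=0, carry-in 1, digits 0,2,3,4,6,7,8,9 already taken and all letters distinct): B must equal 5 ⇒ B=5.

Answer: B=5, C=6, F=2, L=3, N=7, O=9, Q=0, V=4, X=8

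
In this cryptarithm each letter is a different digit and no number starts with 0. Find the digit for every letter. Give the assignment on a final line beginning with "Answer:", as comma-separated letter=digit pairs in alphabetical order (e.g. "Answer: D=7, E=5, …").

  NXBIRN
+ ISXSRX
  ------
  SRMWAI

Step 1. [col 1: N + X ≡ I (mod 10)] no forcing yet in column 1 (carry-in 0); N=3 is free and consistent — try it. So N=3.
Step 2. [col 1: N + X ≡ I (mod 10)] no forcing yet in column 1 (carry-in 0); I=1 is free and consistent — try it, so I=1.
Step 3. [col 1: N + X ≡ I (mod 10)] column 1: given N=3, I=1, carry-in 0, and digits 1,3 already taken and all letters distinct, N+X≡I (mod 10) forces X=8, so X=8.
Step 4. [col 2: R + R ≡ A (mod 10)] no forcing yet in column 2 (carry-in 1); R=4 is free and consistent — try it ⇒ R=4.
Step 5. [col 2: R + R ≡ A (mod 10)] column 2: given R=4, carry-in 1, and digits 1,3,4,8 already taken and all letters distinct, R+R≡A (mod 10) forces A=9. So A=9.
Step 6. [col 3: I + S ≡ W (mod 10)] several values work for S in column 3 (I + S ≡ W (mod 10), carry-in 0); try S=5. So S=5.
Step 7. [col 3: I + S ≡ W (mod 10)] from column 3 (I=1, S=5, carry-in 0, digits 1,3,4,5,8,9 already taken and all letters distinct): W must equal 6, so W=6.
Step 8. [col 4: B + X ≡ M (mod 10)] column 4: given X=8, carry-in 0, and digits 1,3,4,5,6,8,9 already taken and all letters distinct, B+X≡M (mod 10) forces B=2 ⇒ B=2.
Step 9. [col 4: B + X ≡ M (mod 10)] from column 4 (B=2, X=8, carry-in 0, digits 1,2,3,4,5,6,8,9 already taken and all letters distinct): M must equal 0. So M=0.

Answer: A=9, B=2, I=1, M=0, N=3, R=4, S=5, W=6, X=8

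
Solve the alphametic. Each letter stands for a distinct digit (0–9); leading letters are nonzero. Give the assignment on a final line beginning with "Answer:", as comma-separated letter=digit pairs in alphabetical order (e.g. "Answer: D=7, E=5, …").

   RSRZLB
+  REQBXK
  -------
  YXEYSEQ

Step 1. [col 1: B + K ≡ Q (mod 10)] no forcing yet in column 1 (carry-in 0); B=7 is free and consistent — try it, so B=7.
Step 2. [Y] Y is the leading digit of a 7-digit sum of two 6-digit numbers; the final carry is exactly 1, so Y=1.
Step 3. [col 1: B + K ≡ Q (mod 10)] several values work for Q in column 1 (B + K ≡ Q (mod 10), carry-in 0); try Q=5 ⇒ Q=5.
Step 4. [col 1: B + K ≡ Q (mod 10)] in column 1 we have B+K≡Q with carry-in 0; given B=7, Q=5 and digits 1,5,7 already taken and all letters distinct, that pins K to 8 ⇒ K=8.
Step 5. [col 2: L + X ≡ E (mod 10)] no forcing yet in column 2 (carry-in 1); X=3 is free and consistent — try it. So X=3.
Step 6. [col 2: L + X ≡ E (mod 10)] column 2 (L + X ≡ E (mod 10), carry-in 1) doesn't pin E yet; pick E=4 and continue. So E=4.
Step 7. [col 2: L + X ≡ E (mod 10)] in column 2 we have L+X≡E with carry-in 1; given X=3, E=4 and digits 1,3,4,5,7,8 already taken and all letters distinct, that pins L to 0 ⇒ L=0.
Step 8. [col 3: Z + B ≡ S (mod 10)] no forcing yet in column 3 (carry-in 0); S=9 is free and consistent — try it, so S=9.
Step 9. [col 3: Z + B ≡ S (mod 10)] in column 3 we have Z+B≡S with carry-in 0; given B=7, S=9 and digits 0,1,3,4,5,7,8,9 already taken and all letters distinct, that pins Z to 2 ⇒ Z=2.
Step 10. [col 4: R + Q ≡ Y (mod 10)] column 4 reads R+Q+carry(0)=Y with Q=5, Y=1; with digits 0,1,2,3,4,5,7,8,9 already taken and all letters distinct, the only value for R is 6 ⇒ R=6.

Answer: B=7, E=4, K=8, L=0, Q=5, R=6, S=9, X=3, Y=1, Z=2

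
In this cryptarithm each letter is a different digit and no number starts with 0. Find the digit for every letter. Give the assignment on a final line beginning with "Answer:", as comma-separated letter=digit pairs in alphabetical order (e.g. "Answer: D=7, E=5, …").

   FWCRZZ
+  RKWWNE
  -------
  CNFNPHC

Step 1. [col 1: Z + E ≡ C (mod 10)] column 1 (Z + E ≡ C (mod 10), carry-in 0) doesn't pin Z yet; pick Z=3 and continue ⇒ Z=3.
Step 2. [col 1: Z + E ≡ C (mod 10)] several values work for E in column 1 (Z + E ≡ C (mod 10), carry-in 0); try E=8, so E=8.
Step 3. [col 1: Z + E ≡ C (mod 10)] column 1: given Z=3, E=8, carry-in 0, and digits 3,8 already taken and all letters distinct, Z+E≡C (mod 10) forces C=1. So C=1.
Step 4. [col 2: Z + N ≡ H (mod 10)] no forcing yet in column 2 (carry-in 1); H=0 is free and consistent — try it. So H=0.
Step 5. [col 2: Z + N ≡ H (mod 10)] column 2: given Z=3, H=0, carry-in 1, and digits 0,1,3,8 already taken and all letters distinct, Z+N≡H (mod 10) forces N=6. So N=6.
Step 6. [col 3: R + W ≡ P (mod 10)] no forcing yet in column 3 (carry-in 1); R=7 is free and consistent — try it, so R=7.
Step 7. [col 3: R + W ≡ P (mod 10)] in column 3 we have R+W≡P with carry-in 1; given R=7 and digits 0,1,3,6,7,8 already taken and all letters distinct, that pins P to 2. So P=2.
Step 8. [col 3: R + W ≡ P (mod 10)] in column 3 we have R+W≡P with carry-in 1; given R=7, P=2 and digits 0,1,2,3,6,7,8 already taken and all letters distinct, that pins W to 4. So W=4.
Step 9. [col 5: W + K ≡ F (mod 10)] column 5: given W=4, carry-in 0, and digits 0,1,2,3,4,6,7,8 already taken and all letters distinct, W+K≡F (mod 10) forces K=5 ⇒ K=5.
Step 10. [col 5: W + K ≡ F (mod 10)] column 5 reads W+K+carry(0)=F with W=4, K=5; with digits 0,1,2,3,4,5,6,7,8 already taken and all letters distinct, the only value for F is 9 ⇒ F=9.

Answer: C=1, E=8, F=9, H=0, K=5, N=6, P=2, R=7, W=4, Z=3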